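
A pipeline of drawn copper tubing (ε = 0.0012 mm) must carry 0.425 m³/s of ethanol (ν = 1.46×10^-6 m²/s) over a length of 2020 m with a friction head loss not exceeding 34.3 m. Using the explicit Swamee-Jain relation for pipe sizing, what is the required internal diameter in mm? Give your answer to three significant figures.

Swamee-Jain (Type III): D = 0.66·[ε^1.25·(LQ²/(gh_f))^4.75 + ν·Q^9.4·(L/(gh_f))^5.2]^0.04
LQ²/(gh_f) = 1.084; L/(gh_f) = 6.003
Term 1 = ε^1.25·(…)^4.75 = 5.83×10^-8; Term 2 = ν·Q^9.4·(…)^5.2 = 5.23×10^-6
D = 0.66·(5.83×10^-8 + 5.23×10^-6)^0.04 = 0.4060 m = 406 mm
Check: V = 3.28 m/s, Re = 9.13×10^5, f = 0.01186, h_f = 32.4 m ≈ 34.3 m ✓

D ≈ 406 mm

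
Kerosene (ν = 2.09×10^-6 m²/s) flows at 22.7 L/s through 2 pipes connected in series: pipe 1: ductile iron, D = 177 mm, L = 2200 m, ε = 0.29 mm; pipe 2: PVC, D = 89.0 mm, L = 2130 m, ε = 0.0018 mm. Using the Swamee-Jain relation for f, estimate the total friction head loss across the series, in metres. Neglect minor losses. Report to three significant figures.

Pipe 1: V = 0.9225 m/s, Re = 7.81×10^4, ε/D = 0.00164, f = 0.02481, h_1 = f(L/D)V²/2g = 13.38 m
Pipe 2: V = 3.649 m/s, Re = 1.55×10^5, ε/D = 2.02×10^-5, f = 0.01648, h_2 = f(L/D)V²/2g = 267.7 m
Series → Q common, losses add: H = Σh = 281.1 m

H ≈ 281 m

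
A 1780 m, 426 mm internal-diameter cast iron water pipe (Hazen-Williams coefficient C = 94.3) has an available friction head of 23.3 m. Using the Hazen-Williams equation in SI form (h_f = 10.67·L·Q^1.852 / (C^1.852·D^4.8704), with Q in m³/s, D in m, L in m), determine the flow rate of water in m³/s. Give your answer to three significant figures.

Rearranging: Q = [h_f·C^1.852·D^4.8704 / (10.67·L)]^(1/1.852)
Q = [23.3·94.3^1.852·0.426^4.8704 / (10.67·1780)]^0.540 = 0.2679 m³/s

Q ≈ 0.268 m³/s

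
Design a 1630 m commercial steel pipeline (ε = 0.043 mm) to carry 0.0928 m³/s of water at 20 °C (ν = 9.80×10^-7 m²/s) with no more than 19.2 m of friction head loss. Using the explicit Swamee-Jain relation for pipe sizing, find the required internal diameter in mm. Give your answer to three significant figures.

Swamee-Jain (Type III): D = 0.66·[ε^1.25·(LQ²/(gh_f))^4.75 + ν·Q^9.4·(L/(gh_f))^5.2]^0.04
LQ²/(gh_f) = 0.07453; L/(gh_f) = 8.654
Term 1 = ε^1.25·(…)^4.75 = 1.53×10^-11; Term 2 = ν·Q^9.4·(…)^5.2 = 1.44×10^-11
D = 0.66·(1.53×10^-11 + 1.44×10^-11)^0.04 = 0.2503 m = 250 mm
Check: V = 1.89 m/s, Re = 4.82×10^5, f = 0.01529, h_f = 18.0 m ≈ 19.2 m ✓

D ≈ 250 mm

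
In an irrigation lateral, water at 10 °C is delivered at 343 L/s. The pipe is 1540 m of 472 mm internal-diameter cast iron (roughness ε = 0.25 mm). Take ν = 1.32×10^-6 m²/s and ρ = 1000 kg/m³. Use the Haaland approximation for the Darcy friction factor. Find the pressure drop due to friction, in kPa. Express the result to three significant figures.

V = 4Q/(πD²) = 4·0.343/(π·0.472²) = 1.960 m/s
Re = VD/ν = 1.960·0.472/1.32×10^-6 = 7.01×10^5 → turbulent
ε/D = 0.25/472 = 5.30×10^-4
Haaland: f = 0.01754
h_f = f(L/D)V²/(2g) = 0.01754·(1540/0.472)·1.960²/(2·9.81) = 11.21 m
Δp = ρg·h_f = 1000·9.81·11.21 = 110.0 kPa

Δp ≈ 110 kPa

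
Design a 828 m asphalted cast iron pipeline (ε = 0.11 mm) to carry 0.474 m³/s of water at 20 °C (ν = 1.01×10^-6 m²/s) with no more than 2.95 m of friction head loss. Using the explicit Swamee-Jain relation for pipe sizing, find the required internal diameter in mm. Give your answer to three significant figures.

Swamee-Jain (Type III): D = 0.66·[ε^1.25·(LQ²/(gh_f))^4.75 + ν·Q^9.4·(L/(gh_f))^5.2]^0.04
LQ²/(gh_f) = 6.428; L/(gh_f) = 28.61
Term 1 = ε^1.25·(…)^4.75 = 0.0777; Term 2 = ν·Q^9.4·(…)^5.2 = 0.0339
D = 0.66·(0.0777 + 0.0339)^0.04 = 0.6046 m = 605 mm
Check: V = 1.65 m/s, Re = 9.88×10^5, f = 0.01458, h_f = 2.77 m ≈ 2.95 m ✓

D ≈ 605 mm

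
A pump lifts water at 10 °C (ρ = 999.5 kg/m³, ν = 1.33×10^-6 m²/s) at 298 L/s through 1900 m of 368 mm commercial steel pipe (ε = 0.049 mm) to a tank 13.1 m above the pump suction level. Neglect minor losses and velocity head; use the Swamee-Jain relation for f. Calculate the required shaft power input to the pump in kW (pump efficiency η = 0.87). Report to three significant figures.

P_shaft ≈ 143 kW

V = 4Q/(πD²) = 2.802 m/s; Re = 7.75×10^5; ε/D = 1.33×10^-4; f = 0.01425
h_f = f(L/D)V²/2g = 29.43 m
Total head H = z + h_f = 13.1 + 29.43 = 42.53 m
P_hyd = ρgQH = 999.5·9.81·0.298·42.53 = 124.3 kW
P_shaft = P_hyd/η = 124.3/0.87 = 142.8 kW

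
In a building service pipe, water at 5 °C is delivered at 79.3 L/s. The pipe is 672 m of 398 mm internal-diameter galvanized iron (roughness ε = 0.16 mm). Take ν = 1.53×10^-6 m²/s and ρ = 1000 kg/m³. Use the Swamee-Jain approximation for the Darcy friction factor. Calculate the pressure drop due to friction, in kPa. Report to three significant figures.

Δp ≈ 6.44 kPa

V = 4Q/(πD²) = 4·0.0793/(π·0.398²) = 0.6374 m/s
Re = VD/ν = 0.6374·0.398/1.53×10^-6 = 1.66×10^5 → turbulent
ε/D = 0.16/398 = 4.02×10^-4
Swamee-Jain: f = 0.01876
h_f = f(L/D)V²/(2g) = 0.01876·(672/0.398)·0.6374²/(2·9.81) = 0.6561 m
Δp = ρg·h_f = 1000·9.81·0.6561 = 6.436 kPa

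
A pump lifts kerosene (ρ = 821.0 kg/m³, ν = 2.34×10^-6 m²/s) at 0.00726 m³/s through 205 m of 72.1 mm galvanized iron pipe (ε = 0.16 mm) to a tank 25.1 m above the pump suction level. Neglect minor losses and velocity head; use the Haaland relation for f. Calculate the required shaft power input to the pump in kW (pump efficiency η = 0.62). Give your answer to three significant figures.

P_shaft ≈ 3.52 kW

V = 4Q/(πD²) = 1.778 m/s; Re = 5.48×10^4; ε/D = 0.00222; f = 0.02658
h_f = f(L/D)V²/2g = 12.18 m
Total head H = z + h_f = 25.1 + 12.18 = 37.28 m
P_hyd = ρgQH = 821.0·9.81·0.00726·37.28 = 2.180 kW
P_shaft = P_hyd/η = 2.180/0.62 = 3.516 kW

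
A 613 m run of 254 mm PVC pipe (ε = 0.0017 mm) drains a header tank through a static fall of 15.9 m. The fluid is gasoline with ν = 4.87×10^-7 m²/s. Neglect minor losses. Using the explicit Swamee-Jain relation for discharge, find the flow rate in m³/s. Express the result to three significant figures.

Q ≈ 0.176 m³/s

Swamee-Jain (Type II): Q = -0.965·√(gD⁵h_f/L)·ln[ε/(3.7D) + √(3.17ν²L/(gD³h_f))]
√(gD⁵h_f/L) = √(9.81·0.254⁵·15.9/613) = 0.01640
ε/(3.7D) = 1.81×10^-6; √(3.17ν²L/(gD³h_f)) = 1.34×10^-5
Q = -0.965·0.01640·ln(1.524×10^-5) = 0.1756 m³/s
Check: V = 3.46 m/s, Re = 1.81×10^6, f = 0.01077, h_f = 15.9 m ≈ 15.9 m ✓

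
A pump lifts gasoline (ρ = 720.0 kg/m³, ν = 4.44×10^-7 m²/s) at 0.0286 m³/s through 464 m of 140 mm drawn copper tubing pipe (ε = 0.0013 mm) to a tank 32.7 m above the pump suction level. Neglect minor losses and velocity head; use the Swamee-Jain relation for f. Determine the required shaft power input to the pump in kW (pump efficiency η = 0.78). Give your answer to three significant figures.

V = 4Q/(πD²) = 1.858 m/s; Re = 5.86×10^5; ε/D = 9.29×10^-6; f = 0.01289
h_f = f(L/D)V²/2g = 7.517 m
Total head H = z + h_f = 32.7 + 7.517 = 40.22 m
P_hyd = ρgQH = 720.0·9.81·0.0286·40.22 = 8.124 kW
P_shaft = P_hyd/η = 8.124/0.78 = 10.42 kW

P_shaft ≈ 10.4 kW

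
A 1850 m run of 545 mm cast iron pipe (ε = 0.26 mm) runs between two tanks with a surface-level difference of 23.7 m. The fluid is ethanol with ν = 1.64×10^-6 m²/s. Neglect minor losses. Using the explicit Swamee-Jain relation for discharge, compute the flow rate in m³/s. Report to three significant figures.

Q ≈ 0.661 m³/s

Swamee-Jain (Type II): Q = -0.965·√(gD⁵h_f/L)·ln[ε/(3.7D) + √(3.17ν²L/(gD³h_f))]
√(gD⁵h_f/L) = √(9.81·0.545⁵·23.7/1850) = 0.07773
ε/(3.7D) = 1.29×10^-4; √(3.17ν²L/(gD³h_f)) = 2.05×10^-5
Q = -0.965·0.07773·ln(1.494×10^-4) = 0.6608 m³/s
Check: V = 2.83 m/s, Re = 9.41×10^5, f = 0.01718, h_f = 23.8 m ≈ 23.7 m ✓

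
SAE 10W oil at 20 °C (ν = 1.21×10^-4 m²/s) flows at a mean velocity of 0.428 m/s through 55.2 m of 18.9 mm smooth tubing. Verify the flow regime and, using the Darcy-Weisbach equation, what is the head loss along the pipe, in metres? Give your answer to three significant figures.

Re = VD/ν = 0.428·0.01890/1.21×10^-4 = 66.9 → laminar (Re < 2300)
f = 64/Re = 0.9573
h_f = f(L/D)V²/(2g) = 0.9573·(55.2/0.01890)·0.428²/(2·9.81) = 26.11 m

h_f ≈ 26.1 m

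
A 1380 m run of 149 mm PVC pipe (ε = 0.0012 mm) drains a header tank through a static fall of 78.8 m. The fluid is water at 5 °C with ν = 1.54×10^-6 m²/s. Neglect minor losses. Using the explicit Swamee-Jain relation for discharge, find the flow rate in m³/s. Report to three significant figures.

Q ≈ 0.0596 m³/s

Swamee-Jain (Type II): Q = -0.965·√(gD⁵h_f/L)·ln[ε/(3.7D) + √(3.17ν²L/(gD³h_f))]
√(gD⁵h_f/L) = √(9.81·0.149⁵·78.8/1380) = 0.006414
ε/(3.7D) = 2.18×10^-6; √(3.17ν²L/(gD³h_f)) = 6.37×10^-5
Q = -0.965·0.006414·ln(6.587×10^-5) = 0.05959 m³/s
Check: V = 3.42 m/s, Re = 3.31×10^5, f = 0.01422, h_f = 78.4 m ≈ 78.8 m ✓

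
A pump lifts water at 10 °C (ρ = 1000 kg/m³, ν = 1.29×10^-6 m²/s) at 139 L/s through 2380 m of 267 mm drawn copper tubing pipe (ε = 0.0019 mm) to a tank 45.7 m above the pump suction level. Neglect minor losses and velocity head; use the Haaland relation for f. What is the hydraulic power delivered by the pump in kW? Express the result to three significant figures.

V = 4Q/(πD²) = 2.483 m/s; Re = 5.14×10^5; ε/D = 7.12×10^-6; f = 0.01308
h_f = f(L/D)V²/2g = 36.63 m
Total head H = z + h_f = 45.7 + 36.63 = 82.33 m
P_hyd = ρgQH = 1000·9.81·0.139·82.33 = 112.3 kW

P_hyd ≈ 112 kW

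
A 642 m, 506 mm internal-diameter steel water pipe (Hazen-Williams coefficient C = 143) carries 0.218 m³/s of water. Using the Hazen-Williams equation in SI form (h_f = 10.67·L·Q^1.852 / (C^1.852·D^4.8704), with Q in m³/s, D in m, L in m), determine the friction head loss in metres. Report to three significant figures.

h_f = 10.67·642·0.218^1.852 / (143^1.852·0.506^4.8704) = 1.147 m

h_f ≈ 1.15 m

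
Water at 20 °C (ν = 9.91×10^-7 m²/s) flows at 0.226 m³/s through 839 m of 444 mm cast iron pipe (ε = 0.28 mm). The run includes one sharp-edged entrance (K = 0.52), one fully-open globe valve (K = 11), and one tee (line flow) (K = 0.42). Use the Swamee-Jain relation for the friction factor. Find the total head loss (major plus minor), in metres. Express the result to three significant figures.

V = 4Q/(πD²) = 1.460 m/s; V²/2g = 0.1086 m
Re = 6.54×10^5, ε/D = 6.31×10^-4 → f = 0.01836 (Swamee-Jain)
Major: h_f = f(L/D)·V²/2g = 0.01836·1890·0.1086 = 3.767 m
Minor: ΣK = 11.9; h_m = ΣK·V²/2g = 1.297 m
Total H_L = 3.767 + 1.297 = 5.063 m

H_L ≈ 5.06 m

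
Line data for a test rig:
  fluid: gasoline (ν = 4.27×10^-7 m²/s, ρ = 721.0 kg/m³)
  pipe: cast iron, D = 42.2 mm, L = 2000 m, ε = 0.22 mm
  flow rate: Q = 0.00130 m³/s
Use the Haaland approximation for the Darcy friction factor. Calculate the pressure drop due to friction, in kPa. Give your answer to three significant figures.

V = 4Q/(πD²) = 4·0.00130/(π·0.0422²) = 0.9295 m/s
Re = VD/ν = 0.9295·0.0422/4.27×10^-7 = 9.19×10^4 → turbulent
ε/D = 0.22/42.2 = 0.00521
Haaland: f = 0.03172
h_f = f(L/D)V²/(2g) = 0.03172·(2000/0.0422)·0.9295²/(2·9.81) = 66.19 m
Δp = ρg·h_f = 721.0·9.81·66.19 = 468.1 kPa

Δp ≈ 468 kPa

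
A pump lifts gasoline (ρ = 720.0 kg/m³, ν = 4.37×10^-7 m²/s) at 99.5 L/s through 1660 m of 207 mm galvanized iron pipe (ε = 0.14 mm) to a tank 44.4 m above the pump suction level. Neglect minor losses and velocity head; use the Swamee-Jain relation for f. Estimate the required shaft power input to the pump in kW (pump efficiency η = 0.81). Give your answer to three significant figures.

V = 4Q/(πD²) = 2.957 m/s; Re = 1.40×10^6; ε/D = 6.76×10^-4; f = 0.01826
h_f = f(L/D)V²/2g = 65.26 m
Total head H = z + h_f = 44.4 + 65.26 = 109.7 m
P_hyd = ρgQH = 720.0·9.81·0.0995·109.7 = 77.07 kW
P_shaft = P_hyd/η = 77.07/0.81 = 95.14 kW

P_shaft ≈ 95.1 kW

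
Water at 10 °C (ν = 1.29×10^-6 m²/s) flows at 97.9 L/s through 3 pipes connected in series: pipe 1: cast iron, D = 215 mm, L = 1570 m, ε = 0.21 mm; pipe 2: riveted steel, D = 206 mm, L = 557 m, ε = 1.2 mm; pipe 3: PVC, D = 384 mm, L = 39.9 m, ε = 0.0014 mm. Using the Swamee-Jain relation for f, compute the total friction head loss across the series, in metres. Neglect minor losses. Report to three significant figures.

Pipe 1: V = 2.697 m/s, Re = 4.49×10^5, ε/D = 9.77×10^-4, f = 0.02032, h_1 = f(L/D)V²/2g = 55.00 m
Pipe 2: V = 2.937 m/s, Re = 4.69×10^5, ε/D = 0.00583, f = 0.03210, h_2 = f(L/D)V²/2g = 38.17 m
Pipe 3: V = 0.8453 m/s, Re = 2.52×10^5, ε/D = 3.65×10^-6, f = 0.01490, h_3 = f(L/D)V²/2g = 0.05638 m
Series → Q common, losses add: H = Σh = 93.23 m

H ≈ 93.2 m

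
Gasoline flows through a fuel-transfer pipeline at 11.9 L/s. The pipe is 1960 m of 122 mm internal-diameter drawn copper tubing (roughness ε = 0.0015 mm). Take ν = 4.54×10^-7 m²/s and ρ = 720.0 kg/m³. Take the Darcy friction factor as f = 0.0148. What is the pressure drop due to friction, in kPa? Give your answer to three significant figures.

V = 4Q/(πD²) = 4·0.0119/(π·0.122²) = 1.018 m/s
h_f = f(L/D)V²/(2g) = 0.01480·(1960/0.122)·1.018²/(2·9.81) = 12.56 m
Δp = ρg·h_f = 720.0·9.81·12.56 = 88.70 kPa

Δp ≈ 88.7 kPa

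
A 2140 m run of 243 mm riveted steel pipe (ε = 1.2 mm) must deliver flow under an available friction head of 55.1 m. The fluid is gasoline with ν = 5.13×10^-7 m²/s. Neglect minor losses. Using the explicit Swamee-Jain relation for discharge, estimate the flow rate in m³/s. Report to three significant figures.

Q ≈ 0.0933 m³/s

Swamee-Jain (Type II): Q = -0.965·√(gD⁵h_f/L)·ln[ε/(3.7D) + √(3.17ν²L/(gD³h_f))]
√(gD⁵h_f/L) = √(9.81·0.243⁵·55.1/2140) = 0.01463
ε/(3.7D) = 0.00133; √(3.17ν²L/(gD³h_f)) = 1.52×10^-5
Q = -0.965·0.01463·ln(0.001350) = 0.09328 m³/s
Check: V = 2.01 m/s, Re = 9.53×10^5, f = 0.03042, h_f = 55.2 m ≈ 55.1 m ✓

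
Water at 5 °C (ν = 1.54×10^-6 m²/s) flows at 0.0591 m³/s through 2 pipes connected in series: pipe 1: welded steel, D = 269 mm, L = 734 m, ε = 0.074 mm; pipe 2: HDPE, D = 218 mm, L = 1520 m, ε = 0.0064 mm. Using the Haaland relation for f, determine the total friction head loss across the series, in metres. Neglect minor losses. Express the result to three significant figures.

Pipe 1: V = 1.040 m/s, Re = 1.82×10^5, ε/D = 2.75×10^-4, f = 0.01755, h_1 = f(L/D)V²/2g = 2.640 m
Pipe 2: V = 1.583 m/s, Re = 2.24×10^5, ε/D = 2.94×10^-5, f = 0.01536, h_2 = f(L/D)V²/2g = 13.69 m
Series → Q common, losses add: H = Σh = 16.33 m

H ≈ 16.3 m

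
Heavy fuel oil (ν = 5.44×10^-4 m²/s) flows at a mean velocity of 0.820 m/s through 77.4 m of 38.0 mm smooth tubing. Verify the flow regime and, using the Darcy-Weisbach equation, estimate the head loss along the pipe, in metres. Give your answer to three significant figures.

h_f ≈ 78.0 m

Re = VD/ν = 0.820·0.03800/5.44×10^-4 = 57.3 → laminar (Re < 2300)
f = 64/Re = 1.117
h_f = f(L/D)V²/(2g) = 1.117·(77.4/0.03800)·0.820²/(2·9.81) = 78.00 m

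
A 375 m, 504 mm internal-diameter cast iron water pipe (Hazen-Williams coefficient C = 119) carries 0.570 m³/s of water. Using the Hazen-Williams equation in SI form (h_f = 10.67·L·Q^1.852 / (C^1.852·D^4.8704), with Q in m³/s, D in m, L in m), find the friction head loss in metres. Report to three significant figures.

h_f ≈ 5.69 m

h_f = 10.67·375·0.570^1.852 / (119^1.852·0.504^4.8704) = 5.694 m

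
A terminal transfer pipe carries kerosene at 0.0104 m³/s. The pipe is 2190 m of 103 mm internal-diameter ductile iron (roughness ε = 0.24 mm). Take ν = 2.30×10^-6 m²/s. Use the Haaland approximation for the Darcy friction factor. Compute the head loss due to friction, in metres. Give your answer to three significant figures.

V = 4Q/(πD²) = 4·0.0104/(π·0.103²) = 1.248 m/s
Re = VD/ν = 1.248·0.103/2.30×10^-6 = 5.59×10^4 → turbulent
ε/D = 0.24/103 = 0.00233
Haaland: f = 0.02679
h_f = f(L/D)V²/(2g) = 0.02679·(2190/0.103)·1.248²/(2·9.81) = 45.23 m

h_f ≈ 45.2 m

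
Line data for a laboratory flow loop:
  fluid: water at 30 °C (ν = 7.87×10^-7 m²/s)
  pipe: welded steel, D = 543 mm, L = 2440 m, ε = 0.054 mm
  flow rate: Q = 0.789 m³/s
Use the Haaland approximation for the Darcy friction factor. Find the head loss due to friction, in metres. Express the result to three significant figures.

h_f ≈ 33.6 m

V = 4Q/(πD²) = 4·0.789/(π·0.543²) = 3.407 m/s
Re = VD/ν = 3.407·0.543/7.87×10^-7 = 2.35×10^6 → turbulent
ε/D = 0.054/543 = 9.94×10^-5
Haaland: f = 0.01263
h_f = f(L/D)V²/(2g) = 0.01263·(2440/0.543)·3.407²/(2·9.81) = 33.57 m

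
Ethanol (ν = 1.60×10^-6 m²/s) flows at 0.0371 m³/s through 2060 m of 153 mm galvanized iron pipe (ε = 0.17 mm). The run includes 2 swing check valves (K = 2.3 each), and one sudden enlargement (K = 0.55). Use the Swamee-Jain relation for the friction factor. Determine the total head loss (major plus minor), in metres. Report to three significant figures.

H_L ≈ 61.6 m

V = 4Q/(πD²) = 2.018 m/s; V²/2g = 0.2075 m
Re = 1.93×10^5, ε/D = 0.00111 → f = 0.02166 (Swamee-Jain)
Major: h_f = f(L/D)·V²/2g = 0.02166·13464·0.2075 = 60.53 m
Minor: ΣK = 5.15; h_m = ΣK·V²/2g = 1.069 m
Total H_L = 60.53 + 1.069 = 61.60 m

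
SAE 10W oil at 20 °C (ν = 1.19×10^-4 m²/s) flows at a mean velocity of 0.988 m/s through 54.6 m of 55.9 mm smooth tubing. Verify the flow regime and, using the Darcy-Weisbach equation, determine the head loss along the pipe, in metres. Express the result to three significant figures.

h_f ≈ 6.70 m

Re = VD/ν = 0.988·0.05590/1.19×10^-4 = 464 → laminar (Re < 2300)
f = 64/Re = 0.1379
h_f = f(L/D)V²/(2g) = 0.1379·(54.6/0.05590)·0.988²/(2·9.81) = 6.701 m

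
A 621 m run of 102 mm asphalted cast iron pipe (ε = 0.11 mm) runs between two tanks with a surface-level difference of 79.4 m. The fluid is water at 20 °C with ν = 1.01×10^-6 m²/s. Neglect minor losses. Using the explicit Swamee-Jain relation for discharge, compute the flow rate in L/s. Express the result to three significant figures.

Swamee-Jain (Type II): Q = -0.965·√(gD⁵h_f/L)·ln[ε/(3.7D) + √(3.17ν²L/(gD³h_f))]
√(gD⁵h_f/L) = √(9.81·0.102⁵·79.4/621) = 0.003721
ε/(3.7D) = 2.91×10^-4; √(3.17ν²L/(gD³h_f)) = 4.93×10^-5
Q = -0.965·0.003721·ln(3.408×10^-4) = 0.02867 m³/s
Check: V = 3.51 m/s, Re = 3.54×10^5, f = 0.02093, h_f = 80.0 m ≈ 79.4 m ✓

Q ≈ 28.7 L/s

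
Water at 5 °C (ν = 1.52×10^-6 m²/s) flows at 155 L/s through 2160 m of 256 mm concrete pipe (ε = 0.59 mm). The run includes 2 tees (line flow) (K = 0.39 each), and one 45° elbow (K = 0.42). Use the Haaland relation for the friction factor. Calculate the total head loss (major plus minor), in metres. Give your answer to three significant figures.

V = 4Q/(πD²) = 3.011 m/s; V²/2g = 0.4622 m
Re = 5.07×10^5, ε/D = 0.00230 → f = 0.02467 (Haaland)
Major: h_f = f(L/D)·V²/2g = 0.02467·8438·0.4622 = 96.19 m
Minor: ΣK = 1.20; h_m = ΣK·V²/2g = 0.5546 m
Total H_L = 96.19 + 0.5546 = 96.75 m

H_L ≈ 96.7 m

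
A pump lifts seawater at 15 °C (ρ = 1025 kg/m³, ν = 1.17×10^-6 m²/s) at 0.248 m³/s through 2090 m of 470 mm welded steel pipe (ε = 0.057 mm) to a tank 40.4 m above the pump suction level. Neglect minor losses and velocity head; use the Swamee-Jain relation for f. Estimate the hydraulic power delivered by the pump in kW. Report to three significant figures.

P_hyd ≈ 117 kW

V = 4Q/(πD²) = 1.429 m/s; Re = 5.74×10^5; ε/D = 1.21×10^-4; f = 0.01450
h_f = f(L/D)V²/2g = 6.715 m
Total head H = z + h_f = 40.4 + 6.715 = 47.12 m
P_hyd = ρgQH = 1025·9.81·0.248·47.12 = 117.5 kW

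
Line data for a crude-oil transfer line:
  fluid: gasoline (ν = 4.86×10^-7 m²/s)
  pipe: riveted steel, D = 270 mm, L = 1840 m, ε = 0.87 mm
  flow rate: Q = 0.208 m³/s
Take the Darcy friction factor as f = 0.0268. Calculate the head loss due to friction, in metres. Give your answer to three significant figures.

V = 4Q/(πD²) = 4·0.208/(π·0.270²) = 3.633 m/s
h_f = f(L/D)V²/(2g) = 0.02680·(1840/0.270)·3.633²/(2·9.81) = 122.9 m

h_f ≈ 123 m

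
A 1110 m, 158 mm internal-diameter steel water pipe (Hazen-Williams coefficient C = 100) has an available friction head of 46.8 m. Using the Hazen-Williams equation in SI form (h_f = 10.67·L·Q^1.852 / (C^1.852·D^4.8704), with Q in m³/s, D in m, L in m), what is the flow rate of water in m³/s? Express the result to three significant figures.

Q ≈ 0.0394 m³/s

Rearranging: Q = [h_f·C^1.852·D^4.8704 / (10.67·L)]^(1/1.852)
Q = [46.8·100^1.852·0.158^4.8704 / (10.67·1110)]^0.540 = 0.03935 m³/s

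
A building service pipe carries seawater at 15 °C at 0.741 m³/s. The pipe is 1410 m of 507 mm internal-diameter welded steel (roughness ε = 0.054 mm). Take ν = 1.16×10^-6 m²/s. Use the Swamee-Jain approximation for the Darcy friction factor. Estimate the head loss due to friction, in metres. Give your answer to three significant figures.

V = 4Q/(πD²) = 4·0.741/(π·0.507²) = 3.670 m/s
Re = VD/ν = 3.670·0.507/1.16×10^-6 = 1.60×10^6 → turbulent
ε/D = 0.054/507 = 1.07×10^-4
Swamee-Jain: f = 0.01316
h_f = f(L/D)V²/(2g) = 0.01316·(1410/0.507)·3.670²/(2·9.81) = 25.12 m

h_f ≈ 25.1 m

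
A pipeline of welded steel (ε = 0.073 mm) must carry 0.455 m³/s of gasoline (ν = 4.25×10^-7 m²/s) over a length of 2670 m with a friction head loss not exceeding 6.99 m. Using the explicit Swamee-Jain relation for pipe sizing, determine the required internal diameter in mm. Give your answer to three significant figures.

D ≈ 617 mm

Swamee-Jain (Type III): D = 0.66·[ε^1.25·(LQ²/(gh_f))^4.75 + ν·Q^9.4·(L/(gh_f))^5.2]^0.04
LQ²/(gh_f) = 8.061; L/(gh_f) = 38.94
Term 1 = ε^1.25·(…)^4.75 = 0.136; Term 2 = ν·Q^9.4·(…)^5.2 = 0.0483
D = 0.66·(0.136 + 0.0483)^0.04 = 0.6169 m = 617 mm
Check: V = 1.52 m/s, Re = 2.21×10^6, f = 0.01312, h_f = 6.71 m ≈ 6.99 m ✓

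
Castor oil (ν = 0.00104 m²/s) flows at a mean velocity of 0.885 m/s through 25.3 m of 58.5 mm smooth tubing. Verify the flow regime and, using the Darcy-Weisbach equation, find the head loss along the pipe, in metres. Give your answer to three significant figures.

Re = VD/ν = 0.885·0.05850/0.00104 = 49.8 → laminar (Re < 2300)
f = 64/Re = 1.286
h_f = f(L/D)V²/(2g) = 1.286·(25.3/0.05850)·0.885²/(2·9.81) = 22.20 m

h_f ≈ 22.2 m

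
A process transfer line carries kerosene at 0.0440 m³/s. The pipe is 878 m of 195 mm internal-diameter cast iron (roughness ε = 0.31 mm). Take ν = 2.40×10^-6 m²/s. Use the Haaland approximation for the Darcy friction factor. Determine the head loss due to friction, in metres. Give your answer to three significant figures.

V = 4Q/(πD²) = 4·0.0440/(π·0.195²) = 1.473 m/s
Re = VD/ν = 1.473·0.195/2.40×10^-6 = 1.20×10^5 → turbulent
ε/D = 0.31/195 = 0.00159
Haaland: f = 0.02357
h_f = f(L/D)V²/(2g) = 0.02357·(878/0.195)·1.473²/(2·9.81) = 11.74 m

h_f ≈ 11.7 m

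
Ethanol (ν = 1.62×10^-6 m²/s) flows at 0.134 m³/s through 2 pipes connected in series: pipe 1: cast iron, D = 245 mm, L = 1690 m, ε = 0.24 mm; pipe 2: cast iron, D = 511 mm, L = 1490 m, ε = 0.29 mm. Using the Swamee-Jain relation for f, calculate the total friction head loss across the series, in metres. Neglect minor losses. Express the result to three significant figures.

Pipe 1: V = 2.842 m/s, Re = 4.30×10^5, ε/D = 9.80×10^-4, f = 0.02037, h_1 = f(L/D)V²/2g = 57.85 m
Pipe 2: V = 0.6534 m/s, Re = 2.06×10^5, ε/D = 5.68×10^-4, f = 0.01923, h_2 = f(L/D)V²/2g = 1.220 m
Series → Q common, losses add: H = Σh = 59.07 m

H ≈ 59.1 m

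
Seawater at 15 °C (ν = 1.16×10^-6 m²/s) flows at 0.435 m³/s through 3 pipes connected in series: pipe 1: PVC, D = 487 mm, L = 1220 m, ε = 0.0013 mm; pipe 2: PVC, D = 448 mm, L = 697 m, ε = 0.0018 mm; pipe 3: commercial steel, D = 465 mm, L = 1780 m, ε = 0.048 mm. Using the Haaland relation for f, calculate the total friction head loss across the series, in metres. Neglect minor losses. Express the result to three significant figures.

H ≈ 32.2 m

Pipe 1: V = 2.335 m/s, Re = 9.80×10^5, ε/D = 2.67×10^-6, f = 0.01167, h_1 = f(L/D)V²/2g = 8.124 m
Pipe 2: V = 2.760 m/s, Re = 1.07×10^6, ε/D = 4.02×10^-6, f = 0.01153, h_2 = f(L/D)V²/2g = 6.965 m
Pipe 3: V = 2.561 m/s, Re = 1.03×10^6, ε/D = 1.03×10^-4, f = 0.01335, h_3 = f(L/D)V²/2g = 17.08 m
Series → Q common, losses add: H = Σh = 32.17 m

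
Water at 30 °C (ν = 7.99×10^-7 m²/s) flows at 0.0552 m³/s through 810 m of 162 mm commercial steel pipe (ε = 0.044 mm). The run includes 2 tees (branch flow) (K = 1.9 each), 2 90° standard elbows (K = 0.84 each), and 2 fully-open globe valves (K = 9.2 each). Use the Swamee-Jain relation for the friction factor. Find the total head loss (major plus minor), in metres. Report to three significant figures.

H_L ≈ 38.1 m

V = 4Q/(πD²) = 2.678 m/s; V²/2g = 0.3655 m
Re = 5.43×10^5, ε/D = 2.72×10^-4 → f = 0.01605 (Swamee-Jain)
Major: h_f = f(L/D)·V²/2g = 0.01605·5000·0.3655 = 29.33 m
Minor: ΣK = 23.9; h_m = ΣK·V²/2g = 8.729 m
Total H_L = 29.33 + 8.729 = 38.06 m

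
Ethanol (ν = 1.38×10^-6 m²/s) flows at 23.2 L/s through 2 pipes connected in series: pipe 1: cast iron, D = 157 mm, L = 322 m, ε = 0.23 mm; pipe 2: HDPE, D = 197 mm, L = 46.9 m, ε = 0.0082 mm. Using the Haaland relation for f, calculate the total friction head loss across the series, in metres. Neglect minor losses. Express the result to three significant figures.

H ≈ 3.58 m

Pipe 1: V = 1.198 m/s, Re = 1.36×10^5, ε/D = 0.00146, f = 0.02302, h_1 = f(L/D)V²/2g = 3.456 m
Pipe 2: V = 0.7611 m/s, Re = 1.09×10^5, ε/D = 4.16×10^-5, f = 0.01770, h_2 = f(L/D)V²/2g = 0.1244 m
Series → Q common, losses add: H = Σh = 3.580 m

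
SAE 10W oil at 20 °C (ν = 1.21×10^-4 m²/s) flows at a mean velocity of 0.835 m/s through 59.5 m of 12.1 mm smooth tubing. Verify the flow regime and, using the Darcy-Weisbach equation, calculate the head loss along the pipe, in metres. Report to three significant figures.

Re = VD/ν = 0.835·0.01210/1.21×10^-4 = 83.5 → laminar (Re < 2300)
f = 64/Re = 0.7665
h_f = f(L/D)V²/(2g) = 0.7665·(59.5/0.01210)·0.835²/(2·9.81) = 133.9 m

h_f ≈ 134 m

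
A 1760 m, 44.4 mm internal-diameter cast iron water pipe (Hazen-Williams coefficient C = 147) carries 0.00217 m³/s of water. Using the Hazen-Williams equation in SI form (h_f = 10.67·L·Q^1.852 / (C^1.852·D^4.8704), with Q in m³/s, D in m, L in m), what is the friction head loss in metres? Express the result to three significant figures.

h_f ≈ 82.2 m

h_f = 10.67·1760·0.00217^1.852 / (147^1.852·0.0444^4.8704) = 82.17 m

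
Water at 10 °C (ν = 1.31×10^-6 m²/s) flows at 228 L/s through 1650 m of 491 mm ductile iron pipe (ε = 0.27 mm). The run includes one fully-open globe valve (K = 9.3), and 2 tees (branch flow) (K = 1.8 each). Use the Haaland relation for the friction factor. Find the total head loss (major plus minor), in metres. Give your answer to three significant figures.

V = 4Q/(πD²) = 1.204 m/s; V²/2g = 0.07390 m
Re = 4.51×10^5, ε/D = 5.50×10^-4 → f = 0.01797 (Haaland)
Major: h_f = f(L/D)·V²/2g = 0.01797·3360·0.07390 = 4.462 m
Minor: ΣK = 12.9; h_m = ΣK·V²/2g = 0.9534 m
Total H_L = 4.462 + 0.9534 = 5.415 m

H_L ≈ 5.42 m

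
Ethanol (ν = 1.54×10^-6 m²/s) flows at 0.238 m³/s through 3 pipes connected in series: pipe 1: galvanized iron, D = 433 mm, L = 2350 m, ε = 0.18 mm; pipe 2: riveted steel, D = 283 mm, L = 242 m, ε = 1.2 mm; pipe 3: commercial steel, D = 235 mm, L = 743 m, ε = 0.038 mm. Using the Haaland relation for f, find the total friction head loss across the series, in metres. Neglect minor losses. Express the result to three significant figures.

Pipe 1: V = 1.616 m/s, Re = 4.54×10^5, ε/D = 4.16×10^-4, f = 0.01710, h_1 = f(L/D)V²/2g = 12.36 m
Pipe 2: V = 3.784 m/s, Re = 6.95×10^5, ε/D = 0.00424, f = 0.02910, h_2 = f(L/D)V²/2g = 18.16 m
Pipe 3: V = 5.487 m/s, Re = 8.37×10^5, ε/D = 1.62×10^-4, f = 0.01431, h_3 = f(L/D)V²/2g = 69.45 m
Series → Q common, losses add: H = Σh = 99.97 m

H ≈ 100.0 m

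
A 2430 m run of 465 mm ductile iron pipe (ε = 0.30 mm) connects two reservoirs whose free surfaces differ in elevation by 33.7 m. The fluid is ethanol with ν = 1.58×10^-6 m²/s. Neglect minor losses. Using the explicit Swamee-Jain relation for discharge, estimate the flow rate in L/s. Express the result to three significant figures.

Swamee-Jain (Type II): Q = -0.965·√(gD⁵h_f/L)·ln[ε/(3.7D) + √(3.17ν²L/(gD³h_f))]
√(gD⁵h_f/L) = √(9.81·0.465⁵·33.7/2430) = 0.05438
ε/(3.7D) = 1.74×10^-4; √(3.17ν²L/(gD³h_f)) = 2.41×10^-5
Q = -0.965·0.05438·ln(1.984×10^-4) = 0.4474 m³/s
Check: V = 2.63 m/s, Re = 7.75×10^5, f = 0.01834, h_f = 33.9 m ≈ 33.7 m ✓

Q ≈ 447 L/s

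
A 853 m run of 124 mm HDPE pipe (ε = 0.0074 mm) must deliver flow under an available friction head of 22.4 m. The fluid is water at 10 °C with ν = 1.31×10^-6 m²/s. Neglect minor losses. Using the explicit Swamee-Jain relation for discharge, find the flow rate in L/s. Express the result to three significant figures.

Q ≈ 23.9 L/s

Swamee-Jain (Type II): Q = -0.965·√(gD⁵h_f/L)·ln[ε/(3.7D) + √(3.17ν²L/(gD³h_f))]
√(gD⁵h_f/L) = √(9.81·0.124⁵·22.4/853) = 0.002748
ε/(3.7D) = 1.61×10^-5; √(3.17ν²L/(gD³h_f)) = 1.05×10^-4
Q = -0.965·0.002748·ln(1.214×10^-4) = 0.02391 m³/s
Check: V = 1.98 m/s, Re = 1.87×10^5, f = 0.01624, h_f = 22.3 m ≈ 22.4 m ✓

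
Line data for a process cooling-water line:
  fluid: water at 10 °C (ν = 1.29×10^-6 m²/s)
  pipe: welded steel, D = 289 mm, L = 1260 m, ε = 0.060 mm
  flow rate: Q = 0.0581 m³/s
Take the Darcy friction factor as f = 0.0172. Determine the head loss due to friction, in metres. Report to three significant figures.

V = 4Q/(πD²) = 4·0.0581/(π·0.289²) = 0.8857 m/s
h_f = f(L/D)V²/(2g) = 0.01720·(1260/0.289)·0.8857²/(2·9.81) = 2.998 m

h_f ≈ 3.00 m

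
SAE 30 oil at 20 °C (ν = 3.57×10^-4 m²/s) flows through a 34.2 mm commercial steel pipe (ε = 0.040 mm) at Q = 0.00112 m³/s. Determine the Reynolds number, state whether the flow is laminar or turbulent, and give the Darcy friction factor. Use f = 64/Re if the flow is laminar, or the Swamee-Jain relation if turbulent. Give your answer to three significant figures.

Re ≈ 117; laminar; f = 64/Re ≈ 0.548

V = 4Q/(πD²) = 1.219 m/s
Re = VD/ν = 1.219·0.0342/3.57×10^-4 = 117
Re < 2300 → laminar → f = 64/Re = 0.5480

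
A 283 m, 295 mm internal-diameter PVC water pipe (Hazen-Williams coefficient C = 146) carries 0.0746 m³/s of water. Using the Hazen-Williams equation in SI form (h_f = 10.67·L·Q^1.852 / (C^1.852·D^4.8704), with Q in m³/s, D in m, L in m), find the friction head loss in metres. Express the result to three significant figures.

h_f = 10.67·283·0.0746^1.852 / (146^1.852·0.295^4.8704) = 0.9248 m

h_f ≈ 0.925 m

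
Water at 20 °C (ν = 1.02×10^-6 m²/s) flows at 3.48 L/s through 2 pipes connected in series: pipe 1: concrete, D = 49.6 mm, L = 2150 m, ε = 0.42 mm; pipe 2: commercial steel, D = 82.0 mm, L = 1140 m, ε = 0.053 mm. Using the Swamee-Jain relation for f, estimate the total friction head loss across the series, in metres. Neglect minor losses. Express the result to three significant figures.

Pipe 1: V = 1.801 m/s, Re = 8.76×10^4, ε/D = 0.00847, f = 0.03689, h_1 = f(L/D)V²/2g = 264.4 m
Pipe 2: V = 0.6590 m/s, Re = 5.30×10^4, ε/D = 6.46×10^-4, f = 0.02290, h_2 = f(L/D)V²/2g = 7.045 m
Series → Q common, losses add: H = Σh = 271.4 m

H ≈ 271 m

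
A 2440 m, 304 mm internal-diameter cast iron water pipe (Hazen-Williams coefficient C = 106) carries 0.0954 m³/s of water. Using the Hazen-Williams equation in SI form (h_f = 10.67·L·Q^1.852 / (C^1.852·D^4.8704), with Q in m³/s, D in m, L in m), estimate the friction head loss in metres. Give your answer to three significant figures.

h_f = 10.67·2440·0.0954^1.852 / (106^1.852·0.304^4.8704) = 19.65 m

h_f ≈ 19.7 m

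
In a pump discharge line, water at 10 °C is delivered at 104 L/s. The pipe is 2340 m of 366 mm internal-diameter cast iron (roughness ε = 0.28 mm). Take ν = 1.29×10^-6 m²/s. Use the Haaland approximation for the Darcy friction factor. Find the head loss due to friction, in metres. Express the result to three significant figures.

V = 4Q/(πD²) = 4·0.104/(π·0.366²) = 0.9885 m/s
Re = VD/ν = 0.9885·0.366/1.29×10^-6 = 2.80×10^5 → turbulent
ε/D = 0.28/366 = 7.65×10^-4
Haaland: f = 0.01953
h_f = f(L/D)V²/(2g) = 0.01953·(2340/0.366)·0.9885²/(2·9.81) = 6.220 m

h_f ≈ 6.22 m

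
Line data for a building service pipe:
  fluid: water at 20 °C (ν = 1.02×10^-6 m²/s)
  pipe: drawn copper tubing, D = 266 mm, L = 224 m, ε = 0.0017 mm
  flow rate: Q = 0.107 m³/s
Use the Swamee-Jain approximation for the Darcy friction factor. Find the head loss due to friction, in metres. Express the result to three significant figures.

h_f ≈ 2.10 m

V = 4Q/(πD²) = 4·0.107/(π·0.266²) = 1.925 m/s
Re = VD/ν = 1.925·0.266/1.02×10^-6 = 5.02×10^5 → turbulent
ε/D = 0.0017/266 = 6.39×10^-6
Swamee-Jain: f = 0.01318
h_f = f(L/D)V²/(2g) = 0.01318·(224/0.266)·1.925²/(2·9.81) = 2.098 m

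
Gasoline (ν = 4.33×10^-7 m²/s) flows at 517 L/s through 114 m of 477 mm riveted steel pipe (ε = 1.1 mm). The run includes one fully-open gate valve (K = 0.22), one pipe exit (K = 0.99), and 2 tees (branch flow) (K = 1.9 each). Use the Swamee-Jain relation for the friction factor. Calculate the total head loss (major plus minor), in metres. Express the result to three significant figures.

V = 4Q/(πD²) = 2.893 m/s; V²/2g = 0.4266 m
Re = 3.19×10^6, ε/D = 0.00231 → f = 0.02442 (Swamee-Jain)
Major: h_f = f(L/D)·V²/2g = 0.02442·239.0·0.4266 = 2.490 m
Minor: ΣK = 5.01; h_m = ΣK·V²/2g = 2.137 m
Total H_L = 2.490 + 2.137 = 4.627 m

H_L ≈ 4.63 m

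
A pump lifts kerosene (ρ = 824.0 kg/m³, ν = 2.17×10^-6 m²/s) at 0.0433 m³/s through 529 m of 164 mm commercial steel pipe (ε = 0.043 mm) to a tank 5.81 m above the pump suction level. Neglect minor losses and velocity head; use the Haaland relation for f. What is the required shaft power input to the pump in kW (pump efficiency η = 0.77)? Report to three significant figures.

P_shaft ≈ 8.24 kW

V = 4Q/(πD²) = 2.050 m/s; Re = 1.55×10^5; ε/D = 2.62×10^-4; f = 0.01784
h_f = f(L/D)V²/2g = 12.32 m
Total head H = z + h_f = 5.81 + 12.32 = 18.13 m
P_hyd = ρgQH = 824.0·9.81·0.0433·18.13 = 6.347 kW
P_shaft = P_hyd/η = 6.347/0.77 = 8.243 kW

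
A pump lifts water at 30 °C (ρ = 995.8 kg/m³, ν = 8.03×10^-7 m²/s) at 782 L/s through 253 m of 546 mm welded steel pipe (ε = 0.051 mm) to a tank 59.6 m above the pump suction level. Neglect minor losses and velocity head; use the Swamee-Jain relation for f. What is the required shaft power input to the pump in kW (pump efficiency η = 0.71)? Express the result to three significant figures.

P_shaft ≈ 677 kW

V = 4Q/(πD²) = 3.340 m/s; Re = 2.27×10^6; ε/D = 9.34×10^-5; f = 0.01267
h_f = f(L/D)V²/2g = 3.338 m
Total head H = z + h_f = 59.6 + 3.338 = 62.94 m
P_hyd = ρgQH = 995.8·9.81·0.782·62.94 = 480.8 kW
P_shaft = P_hyd/η = 480.8/0.71 = 677.2 kW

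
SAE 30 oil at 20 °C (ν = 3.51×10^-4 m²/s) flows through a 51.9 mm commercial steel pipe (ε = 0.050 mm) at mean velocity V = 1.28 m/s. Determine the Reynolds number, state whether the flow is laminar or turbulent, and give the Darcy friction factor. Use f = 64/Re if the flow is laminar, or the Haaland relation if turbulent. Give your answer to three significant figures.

Re ≈ 189; laminar; f = 64/Re ≈ 0.338

Re = VD/ν = 1.280·0.0519/3.51×10^-4 = 189
Re < 2300 → laminar → f = 64/Re = 0.3382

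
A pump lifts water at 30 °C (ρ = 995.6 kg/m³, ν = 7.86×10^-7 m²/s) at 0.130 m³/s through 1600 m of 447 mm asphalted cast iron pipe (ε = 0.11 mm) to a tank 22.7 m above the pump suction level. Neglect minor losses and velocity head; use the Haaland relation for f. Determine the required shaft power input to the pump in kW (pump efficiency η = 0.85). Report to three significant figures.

P_shaft ≈ 36.9 kW

V = 4Q/(πD²) = 0.8284 m/s; Re = 4.71×10^5; ε/D = 2.46×10^-4; f = 0.01578
h_f = f(L/D)V²/2g = 1.975 m
Total head H = z + h_f = 22.7 + 1.975 = 24.67 m
P_hyd = ρgQH = 995.6·9.81·0.130·24.67 = 31.33 kW
P_shaft = P_hyd/η = 31.33/0.85 = 36.86 kW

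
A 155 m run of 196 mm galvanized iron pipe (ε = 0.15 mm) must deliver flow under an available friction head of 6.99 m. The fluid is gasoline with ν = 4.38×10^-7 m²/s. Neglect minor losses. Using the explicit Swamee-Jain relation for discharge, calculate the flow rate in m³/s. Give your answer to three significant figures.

Swamee-Jain (Type II): Q = -0.965·√(gD⁵h_f/L)·ln[ε/(3.7D) + √(3.17ν²L/(gD³h_f))]
√(gD⁵h_f/L) = √(9.81·0.196⁵·6.99/155) = 0.01131
ε/(3.7D) = 2.07×10^-4; √(3.17ν²L/(gD³h_f)) = 1.35×10^-5
Q = -0.965·0.01131·ln(2.204×10^-4) = 0.09192 m³/s
Check: V = 3.05 m/s, Re = 1.36×10^6, f = 0.01877, h_f = 7.02 m ≈ 6.99 m ✓

Q ≈ 0.0919 m³/s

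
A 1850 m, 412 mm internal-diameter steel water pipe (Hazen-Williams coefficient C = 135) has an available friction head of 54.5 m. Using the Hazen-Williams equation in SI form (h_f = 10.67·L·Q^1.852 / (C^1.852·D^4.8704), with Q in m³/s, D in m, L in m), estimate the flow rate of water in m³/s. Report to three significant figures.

Q ≈ 0.544 m³/s

Rearranging: Q = [h_f·C^1.852·D^4.8704 / (10.67·L)]^(1/1.852)
Q = [54.5·135^1.852·0.412^4.8704 / (10.67·1850)]^0.540 = 0.5443 m³/s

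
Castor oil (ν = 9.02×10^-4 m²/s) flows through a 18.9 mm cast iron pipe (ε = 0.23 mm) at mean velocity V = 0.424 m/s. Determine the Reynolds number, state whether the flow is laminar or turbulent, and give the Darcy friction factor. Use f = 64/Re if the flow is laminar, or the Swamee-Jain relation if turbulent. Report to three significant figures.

Re ≈ 8.88; laminar; f = 64/Re ≈ 7.20

Re = VD/ν = 0.4240·0.0189/9.02×10^-4 = 8.88
Re < 2300 → laminar → f = 64/Re = 7.204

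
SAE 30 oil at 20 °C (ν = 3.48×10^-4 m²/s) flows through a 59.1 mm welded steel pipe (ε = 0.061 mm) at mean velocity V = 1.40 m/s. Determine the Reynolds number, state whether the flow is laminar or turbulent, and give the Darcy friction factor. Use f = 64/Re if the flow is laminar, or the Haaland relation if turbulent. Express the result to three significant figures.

Re = VD/ν = 1.400·0.0591/3.48×10^-4 = 238
Re < 2300 → laminar → f = 64/Re = 0.2692

Re ≈ 238; laminar; f = 64/Re ≈ 0.269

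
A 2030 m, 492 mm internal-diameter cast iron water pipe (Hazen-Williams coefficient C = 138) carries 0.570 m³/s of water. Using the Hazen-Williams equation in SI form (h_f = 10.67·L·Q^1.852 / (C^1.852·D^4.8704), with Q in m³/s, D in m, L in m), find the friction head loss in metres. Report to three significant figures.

h_f ≈ 26.3 m

h_f = 10.67·2030·0.570^1.852 / (138^1.852·0.492^4.8704) = 26.35 m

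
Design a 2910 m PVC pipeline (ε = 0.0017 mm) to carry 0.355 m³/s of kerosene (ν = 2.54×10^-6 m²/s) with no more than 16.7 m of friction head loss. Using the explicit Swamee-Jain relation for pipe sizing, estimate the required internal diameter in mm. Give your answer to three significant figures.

Swamee-Jain (Type III): D = 0.66·[ε^1.25·(LQ²/(gh_f))^4.75 + ν·Q^9.4·(L/(gh_f))^5.2]^0.04
LQ²/(gh_f) = 2.239; L/(gh_f) = 17.76
Term 1 = ε^1.25·(…)^4.75 = 2.82×10^-6; Term 2 = ν·Q^9.4·(…)^5.2 = 4.73×10^-4
D = 0.66·(2.82×10^-6 + 4.73×10^-4)^0.04 = 0.4860 m = 486 mm
Check: V = 1.91 m/s, Re = 3.66×10^5, f = 0.01390, h_f = 15.5 m ≈ 16.7 m ✓

D ≈ 486 mm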